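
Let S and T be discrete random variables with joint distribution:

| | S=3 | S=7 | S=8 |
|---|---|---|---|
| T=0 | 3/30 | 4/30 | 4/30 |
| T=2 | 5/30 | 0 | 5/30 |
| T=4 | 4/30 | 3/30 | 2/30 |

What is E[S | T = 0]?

69/11

P(T = 0) = 11/30.
Summing S·P(S=x,T=y) over the conditioning event gives 23/10.
E[S | T = 0] = (23/10) / (11/30) = 69/11.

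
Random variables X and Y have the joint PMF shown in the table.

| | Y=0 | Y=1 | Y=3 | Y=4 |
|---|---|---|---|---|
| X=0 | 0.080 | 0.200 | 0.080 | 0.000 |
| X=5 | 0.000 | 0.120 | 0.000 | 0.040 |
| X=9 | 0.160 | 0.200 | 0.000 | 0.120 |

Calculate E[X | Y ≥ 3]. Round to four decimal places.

P(Y ≥ 3) = 0.240.
Summing X·P(X=x,Y=y) over the conditioning event gives 1.280.
E[X | Y ≥ 3] = (1.280) / (0.240) = 5.3333.

5.3333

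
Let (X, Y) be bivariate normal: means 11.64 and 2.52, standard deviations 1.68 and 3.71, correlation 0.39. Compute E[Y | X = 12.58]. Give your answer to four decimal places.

E[Y | X=x] = μ_Y + ρ(σ_Y/σ_X)(x − μ_X) for jointly normal variables.
E[Y | X=12.58] = 2.52 + (0.39)·(3.71/1.68)·(12.58 − (11.64)) = 2.52 + (0.86125)·(0.94) = 3.3296.

3.3296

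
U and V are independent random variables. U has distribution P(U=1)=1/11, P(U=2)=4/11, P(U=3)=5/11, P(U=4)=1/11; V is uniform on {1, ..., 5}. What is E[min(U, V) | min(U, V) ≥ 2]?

5/2

P(min(U, V) ≥ 2) = 8/11.
Summing min(U,V)·P(x,y) over outcomes with min(U, V) ≥ 2 gives 20/11.
E[min(U, V) | min(U, V) ≥ 2] = (20/11) / (8/11) = 5/2.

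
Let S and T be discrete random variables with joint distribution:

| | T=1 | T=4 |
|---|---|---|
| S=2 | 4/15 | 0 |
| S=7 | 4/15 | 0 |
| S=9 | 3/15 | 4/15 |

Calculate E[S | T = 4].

9

P(T = 4) = 4/15.
Σ S·P over the event = 9·(4/15) = 12/5.
E[S | T = 4] = (12/5) / (4/15) = 9.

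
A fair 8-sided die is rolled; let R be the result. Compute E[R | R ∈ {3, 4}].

P(R ∈ {3, 4}) = 1/4.
Σ over the event: 3·1/8 + 4·1/8 = 7/8.
E[R | R ∈ {3, 4}] = (7/8) / (1/4) = 7/2.

7/2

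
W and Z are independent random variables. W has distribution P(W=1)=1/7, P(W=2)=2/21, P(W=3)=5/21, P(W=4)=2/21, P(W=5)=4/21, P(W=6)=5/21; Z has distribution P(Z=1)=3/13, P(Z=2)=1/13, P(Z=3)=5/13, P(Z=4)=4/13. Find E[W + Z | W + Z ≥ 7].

1176/143

P(W + Z ≥ 7) = 11/21.
Summing (W+Z)·P(x,y) over outcomes with W + Z ≥ 7 gives 56/13.
E[W + Z | W + Z ≥ 7] = (56/13) / (11/21) = 1176/143.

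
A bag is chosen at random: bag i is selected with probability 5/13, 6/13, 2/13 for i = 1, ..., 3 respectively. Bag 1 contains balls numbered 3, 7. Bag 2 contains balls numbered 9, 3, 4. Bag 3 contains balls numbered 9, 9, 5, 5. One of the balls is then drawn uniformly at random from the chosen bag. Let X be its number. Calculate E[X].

E[X | bag 1] = (3+7)/2 = 5.
E[X | bag 2] = (9+3+4)/3 = 16/3.
E[X | bag 3] = (9+9+5+5)/4 = 7.
E[X] = (5/13)·(5) + (6/13)·(16/3) + (2/13)·(7) = 71/13.

71/13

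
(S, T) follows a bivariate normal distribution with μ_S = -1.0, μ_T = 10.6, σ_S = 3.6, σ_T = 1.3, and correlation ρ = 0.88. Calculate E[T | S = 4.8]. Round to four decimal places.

E[T | S=x] = μ_T + ρ(σ_T/σ_S)(x − μ_S) for jointly normal variables.
E[T | S=4.8] = 10.6 + (0.88)·(1.3/3.6)·(4.8 − (-1.0)) = 10.6 + (0.31778)·(5.8) = 12.4431.

12.4431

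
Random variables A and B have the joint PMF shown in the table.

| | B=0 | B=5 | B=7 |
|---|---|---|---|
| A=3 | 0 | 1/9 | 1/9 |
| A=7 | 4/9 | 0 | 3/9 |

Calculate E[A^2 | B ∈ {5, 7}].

P(B ∈ {5, 7}) = 5/9.
Summing A^2·P(A=x,B=y) over the conditioning event gives 55/3.
E[A^2 | B ∈ {5, 7}] = (55/3) / (5/9) = 33.

33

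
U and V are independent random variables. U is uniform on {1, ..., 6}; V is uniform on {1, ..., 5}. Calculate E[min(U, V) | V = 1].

1

Outcomes with V = 1: (1,1), (2,1), (3,1), (4,1), (5,1), (6,1), each with probability 1/30.
E[min(U, V) | V = 1] = (1 + 1 + 1 + 1 + 1 + 1) / 6 = 1.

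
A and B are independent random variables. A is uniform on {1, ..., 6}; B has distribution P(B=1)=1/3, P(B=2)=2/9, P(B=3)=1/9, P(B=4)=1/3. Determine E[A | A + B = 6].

32/9

P(A + B = 6) = 1/6.
Summing A·P(x,y) over outcomes with A + B = 6 gives 16/27.
E[A | A + B = 6] = (16/27) / (1/6) = 32/9.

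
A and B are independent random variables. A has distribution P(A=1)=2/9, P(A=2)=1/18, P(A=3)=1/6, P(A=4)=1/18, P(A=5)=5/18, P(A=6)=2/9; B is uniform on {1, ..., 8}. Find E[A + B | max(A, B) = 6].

178/19

P(max(A, B) = 6) = 19/72.
Summing (A+B)·P(x,y) over outcomes with max(A, B) = 6 gives 89/36.
E[A + B | max(A, B) = 6] = (89/36) / (19/72) = 178/19.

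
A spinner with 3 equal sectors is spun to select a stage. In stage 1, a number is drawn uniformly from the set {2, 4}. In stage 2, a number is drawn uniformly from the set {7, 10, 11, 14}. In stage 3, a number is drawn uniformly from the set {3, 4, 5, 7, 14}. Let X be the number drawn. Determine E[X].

E[X | stage 1] = (2+4)/2 = 3.
E[X | stage 2] = (7+10+11+14)/4 = 21/2.
E[X | stage 3] = (3+4+5+7+14)/5 = 33/5.
E[X] = (1/3)·(3) + (1/3)·(21/2) + (1/3)·(33/5) = 67/10.

67/10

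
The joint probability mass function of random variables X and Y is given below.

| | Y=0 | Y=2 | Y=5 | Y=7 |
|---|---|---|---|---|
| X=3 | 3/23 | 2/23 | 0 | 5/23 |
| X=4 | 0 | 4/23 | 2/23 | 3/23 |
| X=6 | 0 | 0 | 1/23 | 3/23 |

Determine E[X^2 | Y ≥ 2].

351/20

P(Y ≥ 2) = 20/23.
Summing X^2·P(X=x,Y=y) over the conditioning event gives 351/23.
E[X^2 | Y ≥ 2] = (351/23) / (20/23) = 351/20.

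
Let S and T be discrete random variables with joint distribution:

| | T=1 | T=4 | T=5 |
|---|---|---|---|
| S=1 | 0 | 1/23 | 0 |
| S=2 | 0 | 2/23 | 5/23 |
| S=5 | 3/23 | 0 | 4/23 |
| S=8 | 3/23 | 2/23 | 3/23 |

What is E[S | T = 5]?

9/2

P(T = 5) = 12/23.
Σ S·P over the event = 2·(5/23) + 5·(4/23) + 8·(3/23) = 54/23.
E[S | T = 5] = (54/23) / (12/23) = 9/2.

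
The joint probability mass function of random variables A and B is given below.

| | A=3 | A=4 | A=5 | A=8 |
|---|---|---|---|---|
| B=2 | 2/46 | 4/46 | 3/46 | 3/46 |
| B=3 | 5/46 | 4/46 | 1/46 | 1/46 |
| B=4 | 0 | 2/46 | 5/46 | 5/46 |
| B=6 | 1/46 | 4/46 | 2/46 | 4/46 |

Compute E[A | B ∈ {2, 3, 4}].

P(B ∈ {2, 3, 4}) = 35/46.
Summing A·P(A=x,B=y) over the conditioning event gives 89/23.
E[A | B ∈ {2, 3, 4}] = (89/23) / (35/46) = 178/35.

178/35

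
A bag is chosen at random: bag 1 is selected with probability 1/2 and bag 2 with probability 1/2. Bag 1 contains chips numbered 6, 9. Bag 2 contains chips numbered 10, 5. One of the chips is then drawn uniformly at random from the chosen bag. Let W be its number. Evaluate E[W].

15/2

E[W | bag 1] = (6+9)/2 = 15/2.
E[W | bag 2] = (10+5)/2 = 15/2.
E[W] = (1/2)·(15/2) + (1/2)·(15/2) = 15/2.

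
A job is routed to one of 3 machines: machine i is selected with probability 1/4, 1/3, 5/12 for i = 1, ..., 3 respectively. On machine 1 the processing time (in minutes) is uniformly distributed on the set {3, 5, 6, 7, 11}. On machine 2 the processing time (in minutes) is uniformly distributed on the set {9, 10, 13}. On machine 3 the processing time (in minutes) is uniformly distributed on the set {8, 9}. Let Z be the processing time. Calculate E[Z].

E[Z | machine 1] = (3+5+6+7+11)/5 = 32/5.
E[Z | machine 2] = (9+10+13)/3 = 32/3.
E[Z | machine 3] = (8+9)/2 = 17/2.
E[Z] = (1/4)·(32/5) + (1/3)·(32/3) + (5/12)·(17/2) = 3131/360.

3131/360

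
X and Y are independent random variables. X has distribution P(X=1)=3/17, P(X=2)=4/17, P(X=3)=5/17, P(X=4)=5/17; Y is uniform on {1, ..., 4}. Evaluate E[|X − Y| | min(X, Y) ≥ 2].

37/42

P(min(X, Y) ≥ 2) = 21/34.
Summing |X−Y|·P(x,y) over outcomes with min(X, Y) ≥ 2 gives 37/68.
E[|X − Y| | min(X, Y) ≥ 2] = (37/68) / (21/34) = 37/42.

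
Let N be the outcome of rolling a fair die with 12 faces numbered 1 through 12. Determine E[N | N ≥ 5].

17/2

Given N ≥ 5, N is equally likely to be any of {5, 6, 7, 8, 9, 10, 11, 12}.
E[N | N ≥ 5] = (5 + 6 + 7 + 8 + 9 + 10 + 11 + 12) / 8 = 17/2.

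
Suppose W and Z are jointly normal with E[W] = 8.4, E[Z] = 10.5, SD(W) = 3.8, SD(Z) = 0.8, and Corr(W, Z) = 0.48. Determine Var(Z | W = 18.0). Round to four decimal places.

0.4925

The conditional variance in a bivariate normal is σ_Z²(1 − ρ²), independent of x.
Var(Z | W=18.0) = (0.8)²·(1 − (0.48)²) = 0.64·0.7696 = 0.4925.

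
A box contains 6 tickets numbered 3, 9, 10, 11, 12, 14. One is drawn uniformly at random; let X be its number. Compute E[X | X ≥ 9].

56/5

P(X ≥ 9) = 5/6.
Σ over the event: 9·1/6 + 10·1/6 + 11·1/6 + 12·1/6 + 14·1/6 = 28/3.
E[X | X ≥ 9] = (28/3) / (5/6) = 56/5.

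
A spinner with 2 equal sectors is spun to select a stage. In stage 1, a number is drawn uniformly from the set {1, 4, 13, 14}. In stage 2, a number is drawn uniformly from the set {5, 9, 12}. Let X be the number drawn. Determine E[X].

25/3

E[X | stage 1] = (1+4+13+14)/4 = 8.
E[X | stage 2] = (5+9+12)/3 = 26/3.
E[X] = (1/2)·(8) + (1/2)·(26/3) = 25/3.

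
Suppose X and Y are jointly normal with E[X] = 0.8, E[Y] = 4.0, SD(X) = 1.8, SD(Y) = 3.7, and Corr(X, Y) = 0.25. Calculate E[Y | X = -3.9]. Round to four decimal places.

1.5847

E[Y | X=x] = μ_Y + ρ(σ_Y/σ_X)(x − μ_X) for jointly normal variables.
E[Y | X=-3.9] = 4.0 + (0.25)·(3.7/1.8)·(-3.9 − (0.8)) = 4.0 + (0.51389)·(-4.7) = 1.5847.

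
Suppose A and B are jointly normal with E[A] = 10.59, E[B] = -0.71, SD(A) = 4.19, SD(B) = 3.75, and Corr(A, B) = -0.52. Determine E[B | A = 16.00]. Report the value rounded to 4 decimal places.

-3.2278

For a bivariate normal, E[B | A=x] = μ_B + ρ·(σ_B/σ_A)·(x − μ_A).
E[B | A=16.00] = -0.71 + (-0.52)·(3.75/4.19)·(16.00 − (10.59)) = -0.71 + (-0.46539)·(5.41) = -3.2278.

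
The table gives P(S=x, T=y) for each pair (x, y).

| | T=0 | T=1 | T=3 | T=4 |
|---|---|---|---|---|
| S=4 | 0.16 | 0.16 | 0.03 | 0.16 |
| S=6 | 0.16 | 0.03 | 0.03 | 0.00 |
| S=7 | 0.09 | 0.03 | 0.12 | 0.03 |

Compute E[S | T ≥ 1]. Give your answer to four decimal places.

P(T ≥ 1) = 0.59.
Σ S·P over the event = 4·(0.16) + 4·(0.03) + 4·(0.16) + 6·(0.03) + 6·(0.03) + 7·(0.03) + 7·(0.12) + 7·(0.03) = 3.02.
E[S | T ≥ 1] = (3.02) / (0.59) = 5.1186.

5.1186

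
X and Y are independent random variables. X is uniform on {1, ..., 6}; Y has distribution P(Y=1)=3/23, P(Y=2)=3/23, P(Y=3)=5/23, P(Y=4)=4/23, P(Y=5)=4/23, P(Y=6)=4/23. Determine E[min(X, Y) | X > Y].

68/27

P(X > Y) = 9/23.
Summing min(X,Y)·P(x,y) over outcomes with X > Y gives 68/69.
E[min(X, Y) | X > Y] = (68/69) / (9/23) = 68/27.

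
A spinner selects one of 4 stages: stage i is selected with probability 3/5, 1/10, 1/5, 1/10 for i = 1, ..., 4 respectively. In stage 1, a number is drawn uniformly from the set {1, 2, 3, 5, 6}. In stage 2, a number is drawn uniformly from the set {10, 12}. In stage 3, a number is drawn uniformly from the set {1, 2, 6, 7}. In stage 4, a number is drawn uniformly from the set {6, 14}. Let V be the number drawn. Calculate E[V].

247/50

E[V | stage 1] = (1+2+3+5+6)/5 = 17/5.
E[V | stage 2] = (10+12)/2 = 11.
E[V | stage 3] = (1+2+6+7)/4 = 4.
E[V | stage 4] = (6+14)/2 = 10.
E[V] = (3/5)·(17/5) + (1/10)·(11) + (1/5)·(4) + (1/10)·(10) = 247/50.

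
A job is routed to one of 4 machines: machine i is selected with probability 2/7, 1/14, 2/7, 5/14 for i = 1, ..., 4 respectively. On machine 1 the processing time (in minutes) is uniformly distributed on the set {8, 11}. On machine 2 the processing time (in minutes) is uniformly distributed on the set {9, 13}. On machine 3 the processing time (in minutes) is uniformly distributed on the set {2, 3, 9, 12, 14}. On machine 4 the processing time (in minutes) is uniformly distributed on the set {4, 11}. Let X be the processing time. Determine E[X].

237/28

E[X | machine 1] = (8+11)/2 = 19/2.
E[X | machine 2] = (9+13)/2 = 11.
E[X | machine 3] = (2+3+9+12+14)/5 = 8.
E[X | machine 4] = (4+11)/2 = 15/2.
E[X] = (2/7)·(19/2) + (1/14)·(11) + (2/7)·(8) + (5/14)·(15/2) = 237/28.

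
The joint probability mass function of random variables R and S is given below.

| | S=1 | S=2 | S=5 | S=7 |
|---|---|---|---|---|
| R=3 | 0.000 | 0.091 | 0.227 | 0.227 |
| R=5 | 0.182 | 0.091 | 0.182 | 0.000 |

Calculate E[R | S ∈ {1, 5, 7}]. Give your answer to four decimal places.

P(S ∈ {1, 5, 7}) = 0.818.
Summing R·P(R=x,S=y) over the conditioning event gives 3.182.
E[R | S ∈ {1, 5, 7}] = (3.182) / (0.818) = 3.8900.

3.8900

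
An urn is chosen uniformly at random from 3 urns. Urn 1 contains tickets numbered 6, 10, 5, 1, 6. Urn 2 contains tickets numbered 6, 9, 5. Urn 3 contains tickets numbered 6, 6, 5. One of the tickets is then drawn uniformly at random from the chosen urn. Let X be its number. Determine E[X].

269/45

E[X | urn 1] = (6+10+5+1+6)/5 = 28/5.
E[X | urn 2] = (6+9+5)/3 = 20/3.
E[X | urn 3] = (6+6+5)/3 = 17/3.
By the law of total expectation,
E[X] = (1/3)·(28/5) + (1/3)·(20/3) + (1/3)·(17/3) = 269/45.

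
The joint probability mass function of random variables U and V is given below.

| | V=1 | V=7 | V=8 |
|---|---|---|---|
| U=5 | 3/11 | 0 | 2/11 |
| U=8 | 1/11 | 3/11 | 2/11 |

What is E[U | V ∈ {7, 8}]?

50/7

P(V ∈ {7, 8}) = 7/11.
Σ U·P over the event = 5·(2/11) + 8·(3/11) + 8·(2/11) = 50/11.
E[U | V ∈ {7, 8}] = (50/11) / (7/11) = 50/7.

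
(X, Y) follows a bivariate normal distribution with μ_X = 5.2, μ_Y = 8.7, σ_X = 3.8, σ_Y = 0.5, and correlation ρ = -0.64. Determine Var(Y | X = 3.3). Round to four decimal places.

0.1476

Var(Y | X=x) = (1 − ρ²)·σ_Y².
Var(Y | X=3.3) = (0.5)²·(1 − (-0.64)²) = 0.25·0.5904 = 0.1476.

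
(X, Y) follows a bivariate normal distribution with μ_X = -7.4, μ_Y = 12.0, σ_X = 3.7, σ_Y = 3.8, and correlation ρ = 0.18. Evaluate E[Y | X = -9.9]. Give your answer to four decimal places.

For a bivariate normal, E[Y | X=x] = μ_Y + ρ·(σ_Y/σ_X)·(x − μ_X).
E[Y | X=-9.9] = 12.0 + (0.18)·(3.8/3.7)·(-9.9 − (-7.4)) = 12.0 + (0.184865)·(-2.5) = 11.5378.

11.5378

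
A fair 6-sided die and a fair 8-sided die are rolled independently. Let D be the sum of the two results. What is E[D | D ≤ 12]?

P(D ≤ 12) = 15/16.
E[D | D ≤ 12] = (43/6) / (15/16) = 344/45.

344/45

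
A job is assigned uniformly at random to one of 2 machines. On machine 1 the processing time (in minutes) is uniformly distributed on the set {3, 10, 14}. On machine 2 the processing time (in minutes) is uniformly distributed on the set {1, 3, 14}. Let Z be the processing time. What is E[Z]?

E[Z | machine 1] = (3+10+14)/3 = 9.
E[Z | machine 2] = (1+3+14)/3 = 6.
E[Z] = (1/2)·(9) + (1/2)·(6) = 15/2.

15/2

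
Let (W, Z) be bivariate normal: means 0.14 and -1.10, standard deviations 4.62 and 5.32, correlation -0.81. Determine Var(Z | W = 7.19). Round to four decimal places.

Var(Z | W=x) = (1 − ρ²)·σ_Z².
Var(Z | W=7.19) = (5.32)²·(1 − (-0.81)²) = 28.3024·0.3439 = 9.7332.

9.7332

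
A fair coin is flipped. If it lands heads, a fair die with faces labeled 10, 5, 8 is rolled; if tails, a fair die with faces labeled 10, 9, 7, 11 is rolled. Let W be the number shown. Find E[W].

203/24

E[W | heads] = (10+5+8)/3 = 23/3.
E[W | tails] = (10+9+7+11)/4 = 37/4.
By the law of total expectation,
E[W] = (1/2)·(23/3) + (1/2)·(37/4) = 203/24.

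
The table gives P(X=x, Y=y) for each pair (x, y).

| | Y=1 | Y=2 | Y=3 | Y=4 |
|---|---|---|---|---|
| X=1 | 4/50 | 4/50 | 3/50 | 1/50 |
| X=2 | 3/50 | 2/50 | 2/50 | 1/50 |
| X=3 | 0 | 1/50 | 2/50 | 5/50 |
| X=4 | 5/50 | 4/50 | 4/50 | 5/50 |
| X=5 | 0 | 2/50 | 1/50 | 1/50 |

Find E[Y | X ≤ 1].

P(X ≤ 1) = 6/25.
Σ Y·P over the event = 1·(4/50) + 2·(4/50) + 3·(3/50) + 4·(1/50) = 1/2.
E[Y | X ≤ 1] = (1/2) / (6/25) = 25/12.

25/12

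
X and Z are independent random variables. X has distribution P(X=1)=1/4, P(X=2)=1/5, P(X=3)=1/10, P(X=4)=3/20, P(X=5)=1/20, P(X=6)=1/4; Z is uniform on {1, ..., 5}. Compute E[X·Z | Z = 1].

33/10

P(Z = 1) = 1/5.
Summing XZ·P(x,y) over outcomes with Z = 1 gives 33/50.
E[X·Z | Z = 1] = (33/50) / (1/5) = 33/10.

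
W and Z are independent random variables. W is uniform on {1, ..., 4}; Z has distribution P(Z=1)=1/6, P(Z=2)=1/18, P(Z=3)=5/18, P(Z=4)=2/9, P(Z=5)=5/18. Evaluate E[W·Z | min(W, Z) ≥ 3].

P(min(W, Z) ≥ 3) = 7/18.
Summing WZ·P(x,y) over outcomes with min(W, Z) ≥ 3 gives 49/9.
E[W·Z | min(W, Z) ≥ 3] = (49/9) / (7/18) = 14.

14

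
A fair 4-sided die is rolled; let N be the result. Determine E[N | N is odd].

Given N is odd, N is equally likely to be any of {1, 3}.
E[N | N is odd] = (1 + 3) / 2 = 2.

2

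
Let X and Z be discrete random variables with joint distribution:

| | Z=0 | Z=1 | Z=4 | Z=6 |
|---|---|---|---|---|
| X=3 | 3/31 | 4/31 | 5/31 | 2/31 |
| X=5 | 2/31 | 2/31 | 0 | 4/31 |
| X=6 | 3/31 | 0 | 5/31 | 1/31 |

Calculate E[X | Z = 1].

11/3

P(Z = 1) = 6/31.
Σ X·P over the event = 3·(4/31) + 5·(2/31) = 22/31.
E[X | Z = 1] = (22/31) / (6/31) = 11/3.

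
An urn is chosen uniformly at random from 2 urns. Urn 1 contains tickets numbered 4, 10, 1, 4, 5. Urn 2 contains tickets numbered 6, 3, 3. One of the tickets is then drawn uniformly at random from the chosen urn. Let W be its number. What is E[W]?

E[W | urn 1] = (4+10+1+4+5)/5 = 24/5.
E[W | urn 2] = (6+3+3)/3 = 4.
E[W] = (1/2)·(24/5) + (1/2)·(4) = 22/5.

22/5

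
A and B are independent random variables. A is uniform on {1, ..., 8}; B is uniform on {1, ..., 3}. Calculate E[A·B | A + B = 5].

Outcomes with A + B = 5: (2,3), (3,2), (4,1), each with probability 1/24.
E[A·B | A + B = 5] = (6 + 6 + 4) / 3 = 16/3.

16/3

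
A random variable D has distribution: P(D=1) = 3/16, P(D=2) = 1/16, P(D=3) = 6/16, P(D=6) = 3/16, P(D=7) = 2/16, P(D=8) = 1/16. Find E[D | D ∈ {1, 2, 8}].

P(D ∈ {1, 2, 8}) = 5/16.
Σ over the event: 1·3/16 + 2·1/16 + 8·1/16 = 13/16.
E[D | D ∈ {1, 2, 8}] = (13/16) / (5/16) = 13/5.

13/5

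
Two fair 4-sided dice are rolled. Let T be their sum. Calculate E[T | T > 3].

P(T > 3) = 13/16.
Σ over the event: 4·3/16 + 5·1/4 + 6·3/16 + 7·1/8 + 8·1/16 = 9/2.
E[T | T > 3] = (9/2) / (13/16) = 72/13.

72/13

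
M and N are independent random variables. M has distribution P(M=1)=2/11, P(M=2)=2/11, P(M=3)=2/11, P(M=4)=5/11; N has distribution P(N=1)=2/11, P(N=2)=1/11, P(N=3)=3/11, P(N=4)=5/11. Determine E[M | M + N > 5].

248/71

P(M + N > 5) = 71/121.
Summing M·P(x,y) over outcomes with M + N > 5 gives 248/121.
E[M | M + N > 5] = (248/121) / (71/121) = 248/71.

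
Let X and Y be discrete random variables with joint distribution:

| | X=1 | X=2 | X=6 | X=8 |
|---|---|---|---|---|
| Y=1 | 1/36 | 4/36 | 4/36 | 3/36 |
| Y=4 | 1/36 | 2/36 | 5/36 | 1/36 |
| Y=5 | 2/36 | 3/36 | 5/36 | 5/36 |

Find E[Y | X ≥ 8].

P(X ≥ 8) = 1/4.
Σ Y·P over the event = 1·(3/36) + 4·(1/36) + 5·(5/36) = 8/9.
E[Y | X ≥ 8] = (8/9) / (1/4) = 32/9.

32/9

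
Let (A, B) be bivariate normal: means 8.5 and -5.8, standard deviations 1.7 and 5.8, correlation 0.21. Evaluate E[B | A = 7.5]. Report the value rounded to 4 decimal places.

-6.5165

E[B | A=x] = μ_B + ρ(σ_B/σ_A)(x − μ_A) for jointly normal variables.
E[B | A=7.5] = -5.8 + (0.21)·(5.8/1.7)·(7.5 − (8.5)) = -5.8 + (0.71647)·(-1) = -6.5165.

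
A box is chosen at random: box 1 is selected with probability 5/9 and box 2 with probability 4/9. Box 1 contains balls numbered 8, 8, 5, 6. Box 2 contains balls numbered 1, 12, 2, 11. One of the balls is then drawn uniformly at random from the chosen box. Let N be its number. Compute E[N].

E[N | box 1] = (8+8+5+6)/4 = 27/4.
E[N | box 2] = (1+12+2+11)/4 = 13/2.
By the law of total expectation,
E[N] = (5/9)·(27/4) + (4/9)·(13/2) = 239/36.

239/36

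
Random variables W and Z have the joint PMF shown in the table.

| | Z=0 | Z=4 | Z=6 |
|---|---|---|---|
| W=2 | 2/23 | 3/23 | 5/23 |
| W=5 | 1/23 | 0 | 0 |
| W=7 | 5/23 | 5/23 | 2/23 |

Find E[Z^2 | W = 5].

P(W = 5) = 1/23.
Σ Z^2·P over the event = 0·(1/23) = 0.
E[Z^2 | W = 5] = (0) / (1/23) = 0.

0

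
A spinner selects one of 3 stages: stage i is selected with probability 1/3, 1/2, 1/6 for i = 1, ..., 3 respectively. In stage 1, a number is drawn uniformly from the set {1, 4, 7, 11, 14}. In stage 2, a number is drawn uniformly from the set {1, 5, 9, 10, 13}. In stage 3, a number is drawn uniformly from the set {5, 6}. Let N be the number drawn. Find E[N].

431/60

E[N | stage 1] = (1+4+7+11+14)/5 = 37/5.
E[N | stage 2] = (1+5+9+10+13)/5 = 38/5.
E[N | stage 3] = (5+6)/2 = 11/2.
By the law of total expectation,
E[N] = (1/3)·(37/5) + (1/2)·(38/5) + (1/6)·(11/2) = 431/60.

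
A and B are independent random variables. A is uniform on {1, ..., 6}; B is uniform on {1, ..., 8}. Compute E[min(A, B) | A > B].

P(A > B) = 5/16.
Summing min(A,B)·P(x,y) over outcomes with A > B gives 35/48.
E[min(A, B) | A > B] = (35/48) / (5/16) = 7/3.

7/3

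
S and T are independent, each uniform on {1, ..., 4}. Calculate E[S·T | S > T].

35/6

P(S > T) = 3/8.
Summing ST·P(x,y) over outcomes with S > T gives 35/16.
E[S·T | S > T] = (35/16) / (3/8) = 35/6.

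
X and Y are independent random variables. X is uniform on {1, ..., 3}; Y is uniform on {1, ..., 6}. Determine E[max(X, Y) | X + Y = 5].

Outcomes with X + Y = 5: (1,4), (2,3), (3,2), each with probability 1/18.
E[max(X, Y) | X + Y = 5] = (4 + 3 + 3) / 3 = 10/3.

10/3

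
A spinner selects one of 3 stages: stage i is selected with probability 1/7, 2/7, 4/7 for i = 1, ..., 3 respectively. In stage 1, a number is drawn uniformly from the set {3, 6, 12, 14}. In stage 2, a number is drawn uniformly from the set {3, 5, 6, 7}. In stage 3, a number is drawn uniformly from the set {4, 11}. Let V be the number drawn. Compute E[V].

E[V | stage 1] = (3+6+12+14)/4 = 35/4.
E[V | stage 2] = (3+5+6+7)/4 = 21/4.
E[V | stage 3] = (4+11)/2 = 15/2.
E[V] = (1/7)·(35/4) + (2/7)·(21/4) + (4/7)·(15/2) = 197/28.

197/28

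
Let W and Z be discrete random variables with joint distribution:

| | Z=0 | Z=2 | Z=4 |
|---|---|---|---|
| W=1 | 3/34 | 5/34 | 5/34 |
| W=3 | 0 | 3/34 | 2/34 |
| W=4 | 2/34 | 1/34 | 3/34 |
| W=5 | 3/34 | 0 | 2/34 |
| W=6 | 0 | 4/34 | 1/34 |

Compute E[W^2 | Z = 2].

192/13

P(Z = 2) = 13/34.
Summing W^2·P(W=x,Z=y) over the conditioning event gives 96/17.
E[W^2 | Z = 2] = (96/17) / (13/34) = 192/13.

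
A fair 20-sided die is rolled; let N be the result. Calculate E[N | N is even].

11

Given N is even, N is equally likely to be any of {2, 4, 6, 8, 10, 12, 14, 16, 18, 20}.
E[N | N is even] = (2 + 4 + 6 + 8 + 10 + 12 + 14 + 16 + 18 + 20) / 10 = 11.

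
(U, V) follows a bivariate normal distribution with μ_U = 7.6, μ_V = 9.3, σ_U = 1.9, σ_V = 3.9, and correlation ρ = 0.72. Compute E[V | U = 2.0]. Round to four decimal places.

The regression of V on U has slope ρ·σ_V/σ_U and passes through (μ_U, μ_V).
E[V | U=2.0] = 9.3 + (0.72)·(3.9/1.9)·(2.0 − (7.6)) = 9.3 + (1.4779)·(-5.6) = 1.0238.

1.0238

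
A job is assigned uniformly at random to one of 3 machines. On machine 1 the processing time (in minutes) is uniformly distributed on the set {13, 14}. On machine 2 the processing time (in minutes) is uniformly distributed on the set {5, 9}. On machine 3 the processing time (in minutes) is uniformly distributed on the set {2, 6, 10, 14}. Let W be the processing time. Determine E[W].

19/2

E[W | machine 1] = (13+14)/2 = 27/2.
E[W | machine 2] = (5+9)/2 = 7.
E[W | machine 3] = (2+6+10+14)/4 = 8.
E[W] = (1/3)·(27/2) + (1/3)·(7) + (1/3)·(8) = 19/2.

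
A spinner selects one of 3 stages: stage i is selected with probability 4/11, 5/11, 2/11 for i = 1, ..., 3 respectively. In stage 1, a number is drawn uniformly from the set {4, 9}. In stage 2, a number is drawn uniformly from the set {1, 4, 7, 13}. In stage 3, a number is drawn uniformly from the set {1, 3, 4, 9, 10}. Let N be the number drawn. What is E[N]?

1361/220

E[N | stage 1] = (4+9)/2 = 13/2.
E[N | stage 2] = (1+4+7+13)/4 = 25/4.
E[N | stage 3] = (1+3+4+9+10)/5 = 27/5.
By the law of total expectation,
E[N] = (4/11)·(13/2) + (5/11)·(25/4) + (2/11)·(27/5) = 1361/220.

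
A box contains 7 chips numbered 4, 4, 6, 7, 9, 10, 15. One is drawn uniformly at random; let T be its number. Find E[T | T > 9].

25/2

P(T > 9) = 2/7.
Σ over the event: 10·1/7 + 15·1/7 = 25/7.
E[T | T > 9] = (25/7) / (2/7) = 25/2.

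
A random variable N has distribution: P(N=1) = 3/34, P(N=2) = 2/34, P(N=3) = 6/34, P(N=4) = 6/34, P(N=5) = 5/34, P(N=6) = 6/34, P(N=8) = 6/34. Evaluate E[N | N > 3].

133/23

P(N > 3) = 23/34.
Σ over the event: 4·3/17 + 5·5/34 + 6·3/17 + 8·3/17 = 133/34.
E[N | N > 3] = (133/34) / (23/34) = 133/23.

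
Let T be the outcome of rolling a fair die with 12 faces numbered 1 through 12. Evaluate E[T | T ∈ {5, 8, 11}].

P(T ∈ {5, 8, 11}) = 1/4.
Σ over the event: 5·1/12 + 8·1/12 + 11·1/12 = 2.
E[T | T ∈ {5, 8, 11}] = (2) / (1/4) = 8.

8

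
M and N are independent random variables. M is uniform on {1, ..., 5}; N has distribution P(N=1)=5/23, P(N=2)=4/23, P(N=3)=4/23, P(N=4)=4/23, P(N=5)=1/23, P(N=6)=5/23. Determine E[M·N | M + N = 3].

2

P(M + N = 3) = 9/115.
Summing MN·P(x,y) over outcomes with M + N = 3 gives 18/115.
E[M·N | M + N = 3] = (18/115) / (9/115) = 2.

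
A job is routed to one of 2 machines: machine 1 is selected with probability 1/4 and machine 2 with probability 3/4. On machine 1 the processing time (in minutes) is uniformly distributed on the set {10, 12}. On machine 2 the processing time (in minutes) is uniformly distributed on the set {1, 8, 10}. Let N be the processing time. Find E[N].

E[N | machine 1] = (10+12)/2 = 11.
E[N | machine 2] = (1+8+10)/3 = 19/3.
E[N] = (1/4)·(11) + (3/4)·(19/3) = 15/2.

15/2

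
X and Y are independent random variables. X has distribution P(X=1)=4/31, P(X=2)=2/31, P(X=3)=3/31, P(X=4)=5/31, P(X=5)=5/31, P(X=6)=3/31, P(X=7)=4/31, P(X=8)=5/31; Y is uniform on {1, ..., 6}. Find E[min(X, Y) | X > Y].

P(X > Y) = 56/93.
Summing min(X,Y)·P(x,y) over outcomes with X > Y gives 325/186.
E[min(X, Y) | X > Y] = (325/186) / (56/93) = 325/112.

325/112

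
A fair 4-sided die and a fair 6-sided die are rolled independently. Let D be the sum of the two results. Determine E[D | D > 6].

P(D > 6) = 5/12.
Σ over the event: 7·1/6 + 8·1/8 + 9·1/12 + 10·1/24 = 10/3.
E[D | D > 6] = (10/3) / (5/12) = 8.

8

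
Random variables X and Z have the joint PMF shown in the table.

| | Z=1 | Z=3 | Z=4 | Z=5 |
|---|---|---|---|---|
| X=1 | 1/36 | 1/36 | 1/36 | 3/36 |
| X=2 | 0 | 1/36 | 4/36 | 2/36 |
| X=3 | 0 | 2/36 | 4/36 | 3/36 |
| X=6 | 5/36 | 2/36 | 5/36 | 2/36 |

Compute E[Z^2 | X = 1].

101/6

P(X = 1) = 1/6.
Σ Z^2·P over the event = 1·(1/36) + 9·(1/36) + 16·(1/36) + 25·(3/36) = 101/36.
E[Z^2 | X = 1] = (101/36) / (1/6) = 101/6.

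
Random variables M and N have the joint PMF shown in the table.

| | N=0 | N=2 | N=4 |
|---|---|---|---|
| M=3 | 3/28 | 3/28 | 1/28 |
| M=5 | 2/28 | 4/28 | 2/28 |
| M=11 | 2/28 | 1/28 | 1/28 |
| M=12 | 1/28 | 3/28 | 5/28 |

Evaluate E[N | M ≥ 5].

16/7

P(M ≥ 5) = 3/4.
Summing N·P(M=x,N=y) over the conditioning event gives 12/7.
E[N | M ≥ 5] = (12/7) / (3/4) = 16/7.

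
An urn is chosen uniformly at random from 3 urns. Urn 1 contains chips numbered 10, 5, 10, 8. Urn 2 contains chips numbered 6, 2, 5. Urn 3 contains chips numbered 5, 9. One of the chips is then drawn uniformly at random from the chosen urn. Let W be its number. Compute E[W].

E[W | urn 1] = (10+5+10+8)/4 = 33/4.
E[W | urn 2] = (6+2+5)/3 = 13/3.
E[W | urn 3] = (5+9)/2 = 7.
By the law of total expectation,
E[W] = (1/3)·(33/4) + (1/3)·(13/3) + (1/3)·(7) = 235/36.

235/36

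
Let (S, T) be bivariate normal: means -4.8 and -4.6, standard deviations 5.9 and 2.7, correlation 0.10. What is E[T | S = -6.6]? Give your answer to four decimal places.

-4.6824

The regression of T on S has slope ρ·σ_T/σ_S and passes through (μ_S, μ_T).
E[T | S=-6.6] = -4.6 + (0.10)·(2.7/5.9)·(-6.6 − (-4.8)) = -4.6 + (0.045763)·(-1.8) = -4.6824.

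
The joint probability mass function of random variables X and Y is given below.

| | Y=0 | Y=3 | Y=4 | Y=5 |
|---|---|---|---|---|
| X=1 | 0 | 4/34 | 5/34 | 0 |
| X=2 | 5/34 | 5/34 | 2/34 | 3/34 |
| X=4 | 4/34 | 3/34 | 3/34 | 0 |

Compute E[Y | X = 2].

P(X = 2) = 15/34.
Σ Y·P over the event = 0·(5/34) + 3·(5/34) + 4·(2/34) + 5·(3/34) = 19/17.
E[Y | X = 2] = (19/17) / (15/34) = 38/15.

38/15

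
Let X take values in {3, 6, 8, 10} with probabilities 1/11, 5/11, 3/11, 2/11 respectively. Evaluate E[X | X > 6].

44/5

P(X > 6) = 5/11.
Σ over the event: 8·3/11 + 10·2/11 = 4.
E[X | X > 6] = (4) / (5/11) = 44/5.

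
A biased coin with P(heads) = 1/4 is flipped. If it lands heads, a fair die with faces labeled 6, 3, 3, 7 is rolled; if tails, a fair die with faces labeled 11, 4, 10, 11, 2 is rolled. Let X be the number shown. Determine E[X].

E[X | heads] = (6+3+3+7)/4 = 19/4.
E[X | tails] = (11+4+10+11+2)/5 = 38/5.
By the law of total expectation,
E[X] = (1/4)·(19/4) + (3/4)·(38/5) = 551/80.

551/80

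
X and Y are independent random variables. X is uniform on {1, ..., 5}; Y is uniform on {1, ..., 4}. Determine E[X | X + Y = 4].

2

Outcomes with X + Y = 4: (1,3), (2,2), (3,1), each with probability 1/20.
E[X | X + Y = 4] = (1 + 2 + 3) / 3 = 2.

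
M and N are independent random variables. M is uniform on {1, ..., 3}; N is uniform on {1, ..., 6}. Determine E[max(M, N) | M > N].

Outcomes with M > N: (2,1), (3,1), (3,2), each with probability 1/18.
E[max(M, N) | M > N] = (2 + 3 + 3) / 3 = 8/3.

8/3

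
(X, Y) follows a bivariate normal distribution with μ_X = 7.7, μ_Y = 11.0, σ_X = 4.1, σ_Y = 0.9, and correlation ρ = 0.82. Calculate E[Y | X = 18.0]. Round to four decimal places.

12.8540

The regression of Y on X has slope ρ·σ_Y/σ_X and passes through (μ_X, μ_Y).
E[Y | X=18.0] = 11.0 + (0.82)·(0.9/4.1)·(18.0 − (7.7)) = 11.0 + (0.18)·(10.3) = 12.8540.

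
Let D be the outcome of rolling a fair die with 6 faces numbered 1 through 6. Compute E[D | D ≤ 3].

2

Given D ≤ 3, D is equally likely to be any of {1, 2, 3}.
E[D | D ≤ 3] = (1 + 2 + 3) / 3 = 2.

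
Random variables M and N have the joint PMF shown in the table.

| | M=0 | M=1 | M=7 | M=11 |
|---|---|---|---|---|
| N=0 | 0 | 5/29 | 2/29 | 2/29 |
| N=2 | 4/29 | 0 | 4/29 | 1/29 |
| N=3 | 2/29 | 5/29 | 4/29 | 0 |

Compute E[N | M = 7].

P(M = 7) = 10/29.
Σ N·P over the event = 0·(2/29) + 2·(4/29) + 3·(4/29) = 20/29.
E[N | M = 7] = (20/29) / (10/29) = 2.

2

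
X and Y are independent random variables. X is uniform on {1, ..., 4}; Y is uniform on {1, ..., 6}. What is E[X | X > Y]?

Outcomes with X > Y: (2,1), (3,1), (3,2), (4,1), (4,2), (4,3), each with probability 1/24.
E[X | X > Y] = (2 + 3 + 3 + 4 + 4 + 4) / 6 = 10/3.

10/3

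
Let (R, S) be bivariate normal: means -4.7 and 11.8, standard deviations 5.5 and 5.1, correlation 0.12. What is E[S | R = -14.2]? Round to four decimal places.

For a bivariate normal, E[S | R=x] = μ_S + ρ·(σ_S/σ_R)·(x − μ_R).
E[S | R=-14.2] = 11.8 + (0.12)·(5.1/5.5)·(-14.2 − (-4.7)) = 11.8 + (0.11127)·(-9.5) = 10.7429.

10.7429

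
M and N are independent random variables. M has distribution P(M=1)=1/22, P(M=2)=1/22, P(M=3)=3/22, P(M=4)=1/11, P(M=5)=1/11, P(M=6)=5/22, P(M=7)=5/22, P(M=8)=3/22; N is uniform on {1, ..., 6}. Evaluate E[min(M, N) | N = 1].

1

P(N = 1) = 1/6.
Summing min(M,N)·P(x,y) over outcomes with N = 1 gives 1/6.
E[min(M, N) | N = 1] = (1/6) / (1/6) = 1.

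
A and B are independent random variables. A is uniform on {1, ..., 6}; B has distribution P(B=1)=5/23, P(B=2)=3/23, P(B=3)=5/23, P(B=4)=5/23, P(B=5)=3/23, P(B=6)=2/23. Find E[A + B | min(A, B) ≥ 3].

P(min(A, B) ≥ 3) = 10/23.
Summing (A+B)·P(x,y) over outcomes with min(A, B) ≥ 3 gives 259/69.
E[A + B | min(A, B) ≥ 3] = (259/69) / (10/23) = 259/30.

259/30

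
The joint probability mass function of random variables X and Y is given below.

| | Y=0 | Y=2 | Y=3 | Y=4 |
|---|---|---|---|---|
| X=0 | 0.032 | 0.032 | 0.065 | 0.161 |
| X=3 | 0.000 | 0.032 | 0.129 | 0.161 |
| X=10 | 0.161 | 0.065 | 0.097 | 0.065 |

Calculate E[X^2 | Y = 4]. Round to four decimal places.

20.5401

P(Y = 4) = 0.387.
Σ X^2·P over the event = 0·(0.161) + 9·(0.161) + 100·(0.065) = 7.949.
E[X^2 | Y = 4] = (7.949) / (0.387) = 20.5401.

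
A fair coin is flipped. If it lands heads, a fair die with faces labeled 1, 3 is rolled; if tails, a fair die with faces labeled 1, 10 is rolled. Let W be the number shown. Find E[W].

E[W | heads] = (1+3)/2 = 2.
E[W | tails] = (1+10)/2 = 11/2.
E[W] = (1/2)·(2) + (1/2)·(11/2) = 15/4.

15/4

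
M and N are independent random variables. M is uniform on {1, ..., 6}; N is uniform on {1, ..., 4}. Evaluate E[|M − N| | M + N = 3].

P(M + N = 3) = 1/12.
Summing |M−N|·P(x,y) over outcomes with M + N = 3 gives 1/12.
E[|M − N| | M + N = 3] = (1/12) / (1/12) = 1.

1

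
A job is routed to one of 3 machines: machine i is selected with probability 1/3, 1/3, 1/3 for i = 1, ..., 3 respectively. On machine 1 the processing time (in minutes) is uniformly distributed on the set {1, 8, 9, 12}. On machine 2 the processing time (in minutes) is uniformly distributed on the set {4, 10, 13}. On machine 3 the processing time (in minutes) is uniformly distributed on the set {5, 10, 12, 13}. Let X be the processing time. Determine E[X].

53/6

E[X | machine 1] = (1+8+9+12)/4 = 15/2.
E[X | machine 2] = (4+10+13)/3 = 9.
E[X | machine 3] = (5+10+12+13)/4 = 10.
E[X] = (1/3)·(15/2) + (1/3)·(9) + (1/3)·(10) = 53/6.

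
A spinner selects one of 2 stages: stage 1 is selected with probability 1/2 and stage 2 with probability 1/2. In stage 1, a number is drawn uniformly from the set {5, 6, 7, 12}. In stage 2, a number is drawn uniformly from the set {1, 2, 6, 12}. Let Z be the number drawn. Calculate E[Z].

E[Z | stage 1] = (5+6+7+12)/4 = 15/2.
E[Z | stage 2] = (1+2+6+12)/4 = 21/4.
By the law of total expectation,
E[Z] = (1/2)·(15/2) + (1/2)·(21/4) = 51/8.

51/8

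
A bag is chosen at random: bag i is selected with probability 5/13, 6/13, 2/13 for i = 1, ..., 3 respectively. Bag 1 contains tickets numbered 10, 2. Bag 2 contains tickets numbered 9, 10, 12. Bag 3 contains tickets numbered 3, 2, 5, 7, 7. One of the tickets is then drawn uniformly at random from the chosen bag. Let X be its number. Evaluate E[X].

E[X | bag 1] = (10+2)/2 = 6.
E[X | bag 2] = (9+10+12)/3 = 31/3.
E[X | bag 3] = (3+2+5+7+7)/5 = 24/5.
By the law of total expectation,
E[X] = (5/13)·(6) + (6/13)·(31/3) + (2/13)·(24/5) = 508/65.

508/65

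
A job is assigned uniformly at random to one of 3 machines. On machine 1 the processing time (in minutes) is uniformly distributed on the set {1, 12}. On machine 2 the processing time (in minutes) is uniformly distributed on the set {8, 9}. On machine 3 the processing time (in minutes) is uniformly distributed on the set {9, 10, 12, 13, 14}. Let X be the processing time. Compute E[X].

133/15

E[X | machine 1] = (1+12)/2 = 13/2.
E[X | machine 2] = (8+9)/2 = 17/2.
E[X | machine 3] = (9+10+12+13+14)/5 = 58/5.
E[X] = (1/3)·(13/2) + (1/3)·(17/2) + (1/3)·(58/5) = 133/15.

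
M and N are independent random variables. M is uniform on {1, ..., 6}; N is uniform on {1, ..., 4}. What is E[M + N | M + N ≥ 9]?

Outcomes with M + N ≥ 9: (5,4), (6,3), (6,4), each with probability 1/24.
E[M + N | M + N ≥ 9] = (9 + 9 + 10) / 3 = 28/3.

28/3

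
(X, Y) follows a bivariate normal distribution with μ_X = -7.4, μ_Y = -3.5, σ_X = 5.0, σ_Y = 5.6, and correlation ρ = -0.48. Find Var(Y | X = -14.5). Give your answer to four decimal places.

24.1347

The conditional variance in a bivariate normal is σ_Y²(1 − ρ²), independent of x.
Var(Y | X=-14.5) = (5.6)²·(1 − (-0.48)²) = 31.36·0.7696 = 24.1347.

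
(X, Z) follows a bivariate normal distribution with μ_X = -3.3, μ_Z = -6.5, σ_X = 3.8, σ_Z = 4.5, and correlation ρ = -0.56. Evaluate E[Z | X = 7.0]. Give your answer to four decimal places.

For a bivariate normal, E[Z | X=x] = μ_Z + ρ·(σ_Z/σ_X)·(x − μ_X).
E[Z | X=7.0] = -6.5 + (-0.56)·(4.5/3.8)·(7.0 − (-3.3)) = -6.5 + (-0.66316)·(10.3) = -13.3305.

-13.3305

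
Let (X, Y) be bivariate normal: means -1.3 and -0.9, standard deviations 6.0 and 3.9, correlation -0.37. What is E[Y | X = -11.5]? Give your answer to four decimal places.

For a bivariate normal, E[Y | X=x] = μ_Y + ρ·(σ_Y/σ_X)·(x − μ_X).
E[Y | X=-11.5] = -0.9 + (-0.37)·(3.9/6.0)·(-11.5 − (-1.3)) = -0.9 + (-0.2405)·(-10.2) = 1.5531.

1.5531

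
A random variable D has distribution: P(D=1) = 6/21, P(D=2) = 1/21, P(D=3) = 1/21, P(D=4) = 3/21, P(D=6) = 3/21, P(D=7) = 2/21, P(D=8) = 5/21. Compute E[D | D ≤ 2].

8/7

P(D ≤ 2) = 1/3.
Σ over the event: 1·2/7 + 2·1/21 = 8/21.
E[D | D ≤ 2] = (8/21) / (1/3) = 8/7.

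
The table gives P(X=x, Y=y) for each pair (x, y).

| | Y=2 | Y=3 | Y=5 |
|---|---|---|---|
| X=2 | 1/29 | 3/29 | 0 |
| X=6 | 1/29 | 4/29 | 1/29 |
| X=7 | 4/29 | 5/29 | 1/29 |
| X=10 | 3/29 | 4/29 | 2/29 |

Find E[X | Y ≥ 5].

33/4

P(Y ≥ 5) = 4/29.
Σ X·P over the event = 6·(1/29) + 7·(1/29) + 10·(2/29) = 33/29.
E[X | Y ≥ 5] = (33/29) / (4/29) = 33/4.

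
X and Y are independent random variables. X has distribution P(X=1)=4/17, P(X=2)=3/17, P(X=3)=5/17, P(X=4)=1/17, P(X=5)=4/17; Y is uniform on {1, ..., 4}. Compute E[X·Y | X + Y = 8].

P(X + Y = 8) = 5/68.
Summing XY·P(x,y) over outcomes with X + Y = 8 gives 19/17.
E[X·Y | X + Y = 8] = (19/17) / (5/68) = 76/5.

76/5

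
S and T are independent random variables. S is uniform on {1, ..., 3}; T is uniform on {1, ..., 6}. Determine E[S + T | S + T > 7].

25/3

Outcomes with S + T > 7: (2,6), (3,5), (3,6), each with probability 1/18.
E[S + T | S + T > 7] = (8 + 8 + 9) / 3 = 25/3.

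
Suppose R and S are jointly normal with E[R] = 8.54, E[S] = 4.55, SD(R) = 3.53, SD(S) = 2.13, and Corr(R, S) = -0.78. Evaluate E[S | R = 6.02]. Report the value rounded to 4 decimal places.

5.7360

For a bivariate normal, E[S | R=x] = μ_S + ρ·(σ_S/σ_R)·(x − μ_R).
E[S | R=6.02] = 4.55 + (-0.78)·(2.13/3.53)·(6.02 − (8.54)) = 4.55 + (-0.47065)·(-2.52) = 5.7360.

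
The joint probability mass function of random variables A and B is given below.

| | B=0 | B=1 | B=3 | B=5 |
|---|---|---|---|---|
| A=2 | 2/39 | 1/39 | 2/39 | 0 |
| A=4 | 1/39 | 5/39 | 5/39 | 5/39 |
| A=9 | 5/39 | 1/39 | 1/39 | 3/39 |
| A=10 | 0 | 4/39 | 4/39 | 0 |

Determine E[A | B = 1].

71/11

P(B = 1) = 11/39.
Σ A·P over the event = 2·(1/39) + 4·(5/39) + 9·(1/39) + 10·(4/39) = 71/39.
E[A | B = 1] = (71/39) / (11/39) = 71/11.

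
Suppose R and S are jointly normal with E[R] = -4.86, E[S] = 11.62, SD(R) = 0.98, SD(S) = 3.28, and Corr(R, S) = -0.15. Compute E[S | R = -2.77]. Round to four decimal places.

10.5707

E[S | R=x] = μ_S + ρ(σ_S/σ_R)(x − μ_R) for jointly normal variables.
E[S | R=-2.77] = 11.62 + (-0.15)·(3.28/0.98)·(-2.77 − (-4.86)) = 11.62 + (-0.50204)·(2.09) = 10.5707.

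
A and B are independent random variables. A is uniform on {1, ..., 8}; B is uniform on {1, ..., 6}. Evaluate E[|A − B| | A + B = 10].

14/5

P(A + B = 10) = 5/48.
Summing |A−B|·P(x,y) over outcomes with A + B = 10 gives 7/24.
E[|A − B| | A + B = 10] = (7/24) / (5/48) = 14/5.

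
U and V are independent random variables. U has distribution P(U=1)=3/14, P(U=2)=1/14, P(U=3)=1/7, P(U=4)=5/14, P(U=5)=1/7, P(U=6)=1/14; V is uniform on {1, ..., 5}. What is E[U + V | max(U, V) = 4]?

P(max(U, V) = 4) = 13/35.
Summing (U+V)·P(x,y) over outcomes with max(U, V) = 4 gives 33/14.
E[U + V | max(U, V) = 4] = (33/14) / (13/35) = 165/26.

165/26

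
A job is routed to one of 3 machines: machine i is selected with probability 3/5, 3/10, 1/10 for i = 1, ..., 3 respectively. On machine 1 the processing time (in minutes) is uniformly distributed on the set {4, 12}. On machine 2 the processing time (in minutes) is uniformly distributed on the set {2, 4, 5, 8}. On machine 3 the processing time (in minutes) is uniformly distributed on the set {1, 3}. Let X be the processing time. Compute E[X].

E[X | machine 1] = (4+12)/2 = 8.
E[X | machine 2] = (2+4+5+8)/4 = 19/4.
E[X | machine 3] = (1+3)/2 = 2.
E[X] = (3/5)·(8) + (3/10)·(19/4) + (1/10)·(2) = 257/40.

257/40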